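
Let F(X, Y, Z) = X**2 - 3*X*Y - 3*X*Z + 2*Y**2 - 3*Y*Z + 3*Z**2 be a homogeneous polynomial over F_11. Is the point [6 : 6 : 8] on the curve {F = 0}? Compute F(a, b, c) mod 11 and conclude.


F(6,6,8) ≡ 3 (mod 11); P is NOT on the curve.

Evaluate F(6, 6, 8) term-by-term (mod 11).
  X**2 ↦ 1·36·1·1 = 36
  -3*X*Y ↦ -3·6·6·1 = -108
  -3*X*Z ↦ -3·6·1·8 = -144
  2*Y**2 ↦ 2·1·36·1 = 72
  -3*Y*Z ↦ -3·1·6·8 = -144
  3*Z**2 ↦ 3·1·1·64 = 192
Sum: F(6, 6, 8) = (36) + (-108) + (-144) + (72) + (-144) + (192) = -96.
Reducing mod 11: -96 ≡ 3 (mod 11).
Since F(a, b, c) ≡ 3 ≠ 0 (mod 11), P does NOT lie on the curve.


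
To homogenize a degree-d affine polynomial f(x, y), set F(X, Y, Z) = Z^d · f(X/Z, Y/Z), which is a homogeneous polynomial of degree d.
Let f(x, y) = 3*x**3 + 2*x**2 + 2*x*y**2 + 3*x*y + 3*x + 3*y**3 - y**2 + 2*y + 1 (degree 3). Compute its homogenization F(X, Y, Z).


F(X, Y, Z) = 3*X**3 + 2*X**2*Z + 2*X*Y**2 + 3*X*Y*Z + 3*X*Z**2 + 3*Y**3 - Y**2*Z + 2*Y*Z**2 + Z**3

deg(f) = 3.
Substitute x = X/Z, y = Y/Z into f, then multiply by Z^3.
  monomial 3·x^3·y^0 ↦ 3·X^3·Y^0·Z^0.
  monomial 2·x^2·y^0 ↦ 2·X^2·Y^0·Z^1.
  monomial 2·x^1·y^2 ↦ 2·X^1·Y^2·Z^0.
  monomial 3·x^1·y^1 ↦ 3·X^1·Y^1·Z^1.
  monomial 3·x^1·y^0 ↦ 3·X^1·Y^0·Z^2.
  monomial 3·x^0·y^3 ↦ 3·X^0·Y^3·Z^0.
  monomial -1·x^0·y^2 ↦ -1·X^0·Y^2·Z^1.
  monomial 2·x^0·y^1 ↦ 2·X^0·Y^1·Z^2.
  monomial 1·x^0·y^0 ↦ 1·X^0·Y^0·Z^3.
Collecting: F(X, Y, Z) = 3*X**3 + 2*X**2*Z + 2*X*Y**2 + 3*X*Y*Z + 3*X*Z**2 + 3*Y**3 - Y**2*Z + 2*Y*Z**2 + Z**3.


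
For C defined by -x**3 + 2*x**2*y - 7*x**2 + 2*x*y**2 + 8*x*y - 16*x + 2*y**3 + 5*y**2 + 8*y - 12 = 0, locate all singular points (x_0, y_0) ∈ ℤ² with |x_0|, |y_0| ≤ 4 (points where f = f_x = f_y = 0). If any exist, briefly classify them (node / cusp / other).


Singular points: {(-2, 0)}; classification: node.

Compute partial derivatives:
  f_x = -3*x**2 + 4*x*y - 14*x + 2*y**2 + 8*y - 16.
  f_y = 2*x**2 + 4*x*y + 8*x + 6*y**2 + 10*y + 8.
Scan x_0 ∈ {−4, ..., 4}. For each x_0, f_y(x_0, y) is a polynomial in y; find its integer roots y ∈ {−4, ..., 4}, then test f_x and f at those candidates.
  x = -4: f_y(-4, y) = 6*y**2 - 6*y + 8; no integer root y with |y| ≤ 4.
  x = -3: f_y(-3, y) = 6*y**2 - 2*y + 2; no integer root y with |y| ≤ 4.
  x = -2: f_y(-2, y) = 6*y**2 + 2*y; vanishes at y ∈ {0}. (-2, 0): f_x = 0, f = 0 — SINGULAR.
  x = -1: f_y(-1, y) = 6*y**2 + 6*y + 2; no integer root y with |y| ≤ 4.
  x = 0: f_y(0, y) = 6*y**2 + 10*y + 8; no integer root y with |y| ≤ 4.
  x = 1: f_y(1, y) = 6*y**2 + 14*y + 18; no integer root y with |y| ≤ 4.
  x = 2: f_y(2, y) = 6*y**2 + 18*y + 32; no integer root y with |y| ≤ 4.
  x = 3: f_y(3, y) = 6*y**2 + 22*y + 50; no integer root y with |y| ≤ 4.
  x = 4: f_y(4, y) = 6*y**2 + 26*y + 72; no integer root y with |y| ≤ 4.
Only singular point on the grid: (-2, 0).
Classify: substitute x = -2 + u, y = 0 + v and expand: f = -u**3 + 2*u**2*v - u**2 + 2*u*v**2 + 2*v**3 + v**2.
No constant or linear terms (consistent with a singular point). Quadratic part: -u**2 + v**2. Cubic part: -u**3 + 2*u**2*v + 2*u*v**2 + 2*v**3.
The quadratic part v**2 - u**2 = (v − u)(v + u) splits into two distinct linear factors, so there are two distinct tangent lines y − 0 = ±(x − -2) — this is a node (ordinary double point).
Classification: node.


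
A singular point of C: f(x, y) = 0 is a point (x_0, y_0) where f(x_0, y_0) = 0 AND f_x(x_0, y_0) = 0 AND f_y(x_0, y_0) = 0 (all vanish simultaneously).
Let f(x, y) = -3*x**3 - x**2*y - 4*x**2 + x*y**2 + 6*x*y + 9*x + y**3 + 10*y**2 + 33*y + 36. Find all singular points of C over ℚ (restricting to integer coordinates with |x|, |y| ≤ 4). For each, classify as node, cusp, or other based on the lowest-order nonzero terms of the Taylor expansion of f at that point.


Singular points: {(0, -3)}; classification: node.

Compute partial derivatives:
  f_x = -9*x**2 - 2*x*y - 8*x + y**2 + 6*y + 9.
  f_y = -x**2 + 2*x*y + 6*x + 3*y**2 + 20*y + 33.
Scan x_0 ∈ {−4, ..., 4}. For each x_0, f_y(x_0, y) is a polynomial in y; find its integer roots y ∈ {−4, ..., 4}, then test f_x and f at those candidates.
  x = -4: f_y(-4, y) = 3*y**2 + 12*y - 7; no integer root y with |y| ≤ 4.
  x = -3: f_y(-3, y) = 3*y**2 + 14*y + 6; no integer root y with |y| ≤ 4.
  x = -2: f_y(-2, y) = 3*y**2 + 16*y + 17; no integer root y with |y| ≤ 4.
  x = -1: f_y(-1, y) = 3*y**2 + 18*y + 26; no integer root y with |y| ≤ 4.
  x = 0: f_y(0, y) = 3*y**2 + 20*y + 33; vanishes at y ∈ {-3}. (0, -3): f_x = 0, f = 0 — SINGULAR.
  x = 1: f_y(1, y) = 3*y**2 + 22*y + 38; no integer root y with |y| ≤ 4.
  x = 2: f_y(2, y) = 3*y**2 + 24*y + 41; no integer root y with |y| ≤ 4.
  x = 3: f_y(3, y) = 3*y**2 + 26*y + 42; no integer root y with |y| ≤ 4.
  x = 4: f_y(4, y) = 3*y**2 + 28*y + 41; no integer root y with |y| ≤ 4.
Only singular point on the grid: (0, -3).
Classify: substitute x = 0 + u, y = -3 + v and expand: f = -3*u**3 - u**2*v - u**2 + u*v**2 + v**3 + v**2.
No constant or linear terms (consistent with a singular point). Quadratic part: -u**2 + v**2. Cubic part: -3*u**3 - u**2*v + u*v**2 + v**3.
The quadratic part v**2 - u**2 = (v − u)(v + u) splits into two distinct linear factors, so there are two distinct tangent lines y − -3 = ±(x − 0) — this is a node (ordinary double point).
Classification: node.


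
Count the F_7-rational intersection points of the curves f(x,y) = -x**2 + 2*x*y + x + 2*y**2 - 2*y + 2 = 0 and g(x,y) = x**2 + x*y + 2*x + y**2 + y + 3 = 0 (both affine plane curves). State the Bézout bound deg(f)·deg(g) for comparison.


Common zeros: {(4, 5)}; count = 1; Bézout bound = 4.

deg(f) = 2, deg(g) = 2, so Bézout bound = 4.
Scan x ∈ F_7. For each x, list the y ∈ F_7 with f(x, y) ≡ 0 and those with g(x, y) ≡ 0 (mod 7); the common zeros in that column are the intersection.
  x = 0: f ≡ 0 at y ∈ {3, 5}; g ≡ 0 at y ∈ ∅; common: ∅.
  x = 1: f ≡ 0 at y ∈ ∅; g ≡ 0 at y ∈ {2, 3}; common: ∅.
  x = 2: f ≡ 0 at y ∈ {0, 6}; g ≡ 0 at y ∈ {2}; common: ∅.
  x = 3: f ≡ 0 at y ∈ ∅; g ≡ 0 at y ∈ {5}; common: ∅.
  x = 4: f ≡ 0 at y ∈ {5, 6}; g ≡ 0 at y ∈ {4, 5}; common: {5}.
  x = 5: f ≡ 0 at y ∈ ∅; g ≡ 0 at y ∈ ∅; common: ∅.
  x = 6: f ≡ 0 at y ∈ {0, 2}; g ≡ 0 at y ∈ ∅; common: ∅.
Collecting: common zeros = {(4, 5)}, so the count is 1.
Comparison with the Bézout bound: 1 ≤ 4 = deg(f)·deg(g), as expected for curves with no common component (the affine F_7-count falls short of the bound because intersections may lie at infinity, over extension fields, or carry multiplicity).


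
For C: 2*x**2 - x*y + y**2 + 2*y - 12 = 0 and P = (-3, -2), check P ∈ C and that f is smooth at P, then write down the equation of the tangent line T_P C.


Tangent line at P: -10*x + y - 28 = 0.

Step 1: f(-3, -2) = 0, so P lies on C.
Step 2: partial derivatives
  f_x(x, y) = 4*x - y, f_y(x, y) = -x + 2*y + 2.
  f_x(P) = -10, f_y(P) = 1 (gradient nonzero, so P is smooth).
Step 3: tangent line at P: -10·(x − -3) + 1·(y − -2) = 0.
Expanding: -10*x + y - 28 = 0.


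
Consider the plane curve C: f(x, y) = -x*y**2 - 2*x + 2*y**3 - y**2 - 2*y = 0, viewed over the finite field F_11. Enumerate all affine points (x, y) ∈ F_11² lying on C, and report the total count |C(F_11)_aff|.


Affine F_11-points: {(0, 0), (1, 7), (1, 9), (2, 6), (5, 2), (7, 1), (7, 4), (7, 10), (10, 5)}; count = 9.

For each of the 121 pairs (x, y) ∈ F_11², evaluate f(x, y) mod 11. Record the zeros.
  x = 0: [0↦0, 1↦10, 2↦8, 3↦6, 4↦5, 5↦6, 6↦10, 7↦7, 8↦9, 9↦6, 10↦10]  zeros at y ∈ {0}
  x = 1: [0↦9, 1↦7, 2↦2, 3↦6, 4↦9, 5↦1, 6↦5, 7↦0, 8↦9, 9↦0, 10↦7]  zeros at y ∈ {7, 9}
  x = 2: [0↦7, 1↦4, 2↦7, 3↦6, 4↦2, 5↦7, 6↦0, 7↦4, 8↦9, 9↦5, 10↦4]  zeros at y ∈ {6}
  x = 3: [0↦5, 1↦1, 2↦1, 3↦6, 4↦6, 5↦2, 6↦6, 7↦8, 8↦9, 9↦10, 10↦1]  zeros at y ∈ ∅
  x = 4: [0↦3, 1↦9, 2↦6, 3↦6, 4↦10, 5↦8, 6↦1, 7↦1, 8↦9, 9↦4, 10↦9]  zeros at y ∈ ∅
  x = 5: [0↦1, 1↦6, 2↦0, 3↦6, 4↦3, 5↦3, 6↦7, 7↦5, 8↦9, 9↦9, 10↦6]  zeros at y ∈ {2}
  x = 6: [0↦10, 1↦3, 2↦5, 3↦6, 4↦7, 5↦9, 6↦2, 7↦9, 8↦9, 9↦3, 10↦3]  zeros at y ∈ ∅
  x = 7: [0↦8, 1↦0, 2↦10, 3↦6, 4↦0, 5↦4, 6↦8, 7↦2, 8↦9, 9↦8, 10↦0]  zeros at y ∈ {1, 4, 10}
  x = 8: [0↦6, 1↦8, 2↦4, 3↦6, 4↦4, 5↦10, 6↦3, 7↦6, 8↦9, 9↦2, 10↦8]  zeros at y ∈ ∅
  x = 9: [0↦4, 1↦5, 2↦9, 3↦6, 4↦8, 5↦5, 6↦9, 7↦10, 8↦9, 9↦7, 10↦5]  zeros at y ∈ ∅
  x = 10: [0↦2, 1↦2, 2↦3, 3↦6, 4↦1, 5↦0, 6↦4, 7↦3, 8↦9, 9↦1, 10↦2]  zeros at y ∈ {5}
Collecting zeros: affine points = {(0, 0), (1, 7), (1, 9), (2, 6), (5, 2), (7, 1), (7, 4), (7, 10), (10, 5)}.
Total count |C(F_11)_aff| = 9.


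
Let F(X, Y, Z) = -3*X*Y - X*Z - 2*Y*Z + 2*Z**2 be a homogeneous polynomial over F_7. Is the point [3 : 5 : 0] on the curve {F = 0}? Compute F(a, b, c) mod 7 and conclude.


F(3,5,0) ≡ 4 (mod 7); P is NOT on the curve.

Evaluate F(3, 5, 0) term-by-term (mod 7).
  -3*X*Y ↦ -3·3·5·1 = -45
  -X*Z ↦ -1·3·1·0 = 0
  -2*Y*Z ↦ -2·1·5·0 = 0
  2*Z**2 ↦ 2·1·1·0 = 0
Sum: F(3, 5, 0) = (-45) + (0) + (0) + (0) = -45.
Reducing mod 7: -45 ≡ 4 (mod 7).
Since F(a, b, c) ≡ 4 ≠ 0 (mod 7), P does NOT lie on the curve.


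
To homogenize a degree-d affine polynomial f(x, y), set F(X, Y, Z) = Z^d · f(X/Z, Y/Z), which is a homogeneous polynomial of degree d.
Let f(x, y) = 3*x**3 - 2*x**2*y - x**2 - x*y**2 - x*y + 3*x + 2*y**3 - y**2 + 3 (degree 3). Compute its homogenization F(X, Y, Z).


F(X, Y, Z) = 3*X**3 - 2*X**2*Y - X**2*Z - X*Y**2 - X*Y*Z + 3*X*Z**2 + 2*Y**3 - Y**2*Z + 3*Z**3

deg(f) = 3.
Substitute x = X/Z, y = Y/Z into f, then multiply by Z^3.
  monomial 3·x^3·y^0 ↦ 3·X^3·Y^0·Z^0.
  monomial -2·x^2·y^1 ↦ -2·X^2·Y^1·Z^0.
  monomial -1·x^2·y^0 ↦ -1·X^2·Y^0·Z^1.
  monomial -1·x^1·y^2 ↦ -1·X^1·Y^2·Z^0.
  monomial -1·x^1·y^1 ↦ -1·X^1·Y^1·Z^1.
  monomial 3·x^1·y^0 ↦ 3·X^1·Y^0·Z^2.
  monomial 2·x^0·y^3 ↦ 2·X^0·Y^3·Z^0.
  monomial -1·x^0·y^2 ↦ -1·X^0·Y^2·Z^1.
  monomial 3·x^0·y^0 ↦ 3·X^0·Y^0·Z^3.
Collecting: F(X, Y, Z) = 3*X**3 - 2*X**2*Y - X**2*Z - X*Y**2 - X*Y*Z + 3*X*Z**2 + 2*Y**3 - Y**2*Z + 3*Z**3.


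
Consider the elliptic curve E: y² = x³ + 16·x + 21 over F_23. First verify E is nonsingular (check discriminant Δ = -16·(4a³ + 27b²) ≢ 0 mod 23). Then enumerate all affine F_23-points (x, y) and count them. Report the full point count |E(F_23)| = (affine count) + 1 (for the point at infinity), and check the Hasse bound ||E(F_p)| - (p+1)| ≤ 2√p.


Affine points = {(3, 2), (3, 21), (7, 4), (7, 19), (10, 10), (10, 13), (12, 3), (12, 20), (15, 5), (15, 18), (16, 7), (16, 16), (17, 10), (17, 13), (18, 0), (19, 10), (19, 13), (21, 2), (21, 21), (22, 2), (22, 21)}; affine count = 21; |E(F_23)| = 22.

Discriminant check: Δ ∝ 4a³ + 27b² = 4·16³ + 27·21² = 4·4096 + 27·441 ≡ 1 (mod 23). Nonzero ⇒ E is nonsingular.
For each x ∈ F_23, compute rhs = x³ + 16·x + 21 mod 23, then count y ∈ F_23 with y² ≡ rhs.
  x = 0: rhs = 21, matching y values: none (0 points).
  x = 1: rhs = 15, matching y values: none (0 points).
  x = 2: rhs = 15, matching y values: none (0 points).
  x = 3: rhs = 4, matching y values: 2, 21 (2 points).
  x = 4: rhs = 11, matching y values: none (0 points).
  x = 5: rhs = 19, matching y values: none (0 points).
  x = 6: rhs = 11, matching y values: none (0 points).
  x = 7: rhs = 16, matching y values: 4, 19 (2 points).
  x = 8: rhs = 17, matching y values: none (0 points).
  x = 9: rhs = 20, matching y values: none (0 points).
  x = 10: rhs = 8, matching y values: 10, 13 (2 points).
  x = 11: rhs = 10, matching y values: none (0 points).
  x = 12: rhs = 9, matching y values: 3, 20 (2 points).
  x = 13: rhs = 11, matching y values: none (0 points).
  x = 14: rhs = 22, matching y values: none (0 points).
  x = 15: rhs = 2, matching y values: 5, 18 (2 points).
  x = 16: rhs = 3, matching y values: 7, 16 (2 points).
  x = 17: rhs = 8, matching y values: 10, 13 (2 points).
  x = 18: rhs = 0, matching y values: 0 (1 points).
  x = 19: rhs = 8, matching y values: 10, 13 (2 points).
  x = 20: rhs = 15, matching y values: none (0 points).
  x = 21: rhs = 4, matching y values: 2, 21 (2 points).
  x = 22: rhs = 4, matching y values: 2, 21 (2 points).
Total affine count: 21.
Full point count |E(F_23)| = 21 + 1 = 22.
Hasse bound: |22 − (23+1)| = |-2| = 2 ≤ 2√23 ≈ 9.5917 ✓.


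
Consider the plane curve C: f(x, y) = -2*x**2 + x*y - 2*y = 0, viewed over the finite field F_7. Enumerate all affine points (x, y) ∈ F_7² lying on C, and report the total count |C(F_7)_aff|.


Affine F_7-points: {(0, 0), (1, 5), (3, 4), (4, 2), (5, 5), (6, 4)}; count = 6.

For each of the 49 pairs (x, y) ∈ F_7², evaluate f(x, y) mod 7. Record the zeros.
  x = 0: [0↦0, 1↦5, 2↦3, 3↦1, 4↦6, 5↦4, 6↦2]  zeros at y ∈ {0}
  x = 1: [0↦5, 1↦4, 2↦3, 3↦2, 4↦1, 5↦0, 6↦6]  zeros at y ∈ {5}
  x = 2: [0↦6, 1↦6, 2↦6, 3↦6, 4↦6, 5↦6, 6↦6]  zeros at y ∈ ∅
  x = 3: [0↦3, 1↦4, 2↦5, 3↦6, 4↦0, 5↦1, 6↦2]  zeros at y ∈ {4}
  x = 4: [0↦3, 1↦5, 2↦0, 3↦2, 4↦4, 5↦6, 6↦1]  zeros at y ∈ {2}
  x = 5: [0↦6, 1↦2, 2↦5, 3↦1, 4↦4, 5↦0, 6↦3]  zeros at y ∈ {5}
  x = 6: [0↦5, 1↦2, 2↦6, 3↦3, 4↦0, 5↦4, 6↦1]  zeros at y ∈ {4}
Collecting zeros: affine points = {(0, 0), (1, 5), (3, 4), (4, 2), (5, 5), (6, 4)}.
Total count |C(F_7)_aff| = 6.


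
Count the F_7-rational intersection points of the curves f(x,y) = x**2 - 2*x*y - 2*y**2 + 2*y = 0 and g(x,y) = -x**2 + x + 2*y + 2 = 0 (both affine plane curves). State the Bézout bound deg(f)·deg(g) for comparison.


Common zeros: {(3, 2)}; count = 1; Bézout bound = 4.

deg(f) = 2, deg(g) = 2, so Bézout bound = 4.
Scan x ∈ F_7. For each x, list the y ∈ F_7 with f(x, y) ≡ 0 and those with g(x, y) ≡ 0 (mod 7); the common zeros in that column are the intersection.
  x = 0: f ≡ 0 at y ∈ {0, 1}; g ≡ 0 at y ∈ {6}; common: ∅.
  x = 1: f ≡ 0 at y ∈ {2, 5}; g ≡ 0 at y ∈ {6}; common: ∅.
  x = 2: f ≡ 0 at y ∈ {1, 5}; g ≡ 0 at y ∈ {0}; common: ∅.
  x = 3: f ≡ 0 at y ∈ {2, 3}; g ≡ 0 at y ∈ {2}; common: {2}.
  x = 4: f ≡ 0 at y ∈ ∅; g ≡ 0 at y ∈ {5}; common: ∅.
  x = 5: f ≡ 0 at y ∈ ∅; g ≡ 0 at y ∈ {2}; common: ∅.
  x = 6: f ≡ 0 at y ∈ ∅; g ≡ 0 at y ∈ {0}; common: ∅.
Collecting: common zeros = {(3, 2)}, so the count is 1.
Comparison with the Bézout bound: 1 ≤ 4 = deg(f)·deg(g), as expected for curves with no common component (the affine F_7-count falls short of the bound because intersections may lie at infinity, over extension fields, or carry multiplicity).


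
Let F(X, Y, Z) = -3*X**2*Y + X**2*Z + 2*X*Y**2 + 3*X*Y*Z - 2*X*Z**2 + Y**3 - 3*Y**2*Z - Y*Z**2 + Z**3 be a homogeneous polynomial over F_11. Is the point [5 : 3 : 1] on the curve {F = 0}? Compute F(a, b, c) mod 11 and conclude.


F(5,3,1) ≡ 0 (mod 11); P is on the curve.

Evaluate F(5, 3, 1) term-by-term (mod 11).
  -3*X**2*Y ↦ -3·25·3·1 = -225
  X**2*Z ↦ 1·25·1·1 = 25
  2*X*Y**2 ↦ 2·5·9·1 = 90
  3*X*Y*Z ↦ 3·5·3·1 = 45
  -2*X*Z**2 ↦ -2·5·1·1 = -10
  Y**3 ↦ 1·1·27·1 = 27
  -3*Y**2*Z ↦ -3·1·9·1 = -27
  -Y*Z**2 ↦ -1·1·3·1 = -3
  Z**3 ↦ 1·1·1·1 = 1
Sum: F(5, 3, 1) = (-225) + (25) + (90) + (45) + (-10) + (27) + (-27) + (-3) + (1) = -77.
Reducing mod 11: -77 ≡ 0 (mod 11).
Since F(a, b, c) ≡ 0 (mod 11), P lies on the curve.


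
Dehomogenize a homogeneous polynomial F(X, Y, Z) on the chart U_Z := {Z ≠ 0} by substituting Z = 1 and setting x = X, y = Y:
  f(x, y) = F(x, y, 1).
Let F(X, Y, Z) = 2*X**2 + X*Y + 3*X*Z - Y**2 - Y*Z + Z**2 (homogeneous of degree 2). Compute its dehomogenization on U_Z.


f(x, y) = 2*x**2 + x*y + 3*x - y**2 - y + 1

On U_Z we set Z = 1. Each monomial c·X^i·Y^j·Z^k in F becomes c·x^i·y^j·1^k = c·x^i·y^j.
Substituting Z = 1: F(X, Y, 1) = 2*x**2 + x*y + 3*x - y**2 - y + 1.
Note: deg(f) ≤ deg(F) = 2; strict inequality happens when F is divisible by Z (lost terms).


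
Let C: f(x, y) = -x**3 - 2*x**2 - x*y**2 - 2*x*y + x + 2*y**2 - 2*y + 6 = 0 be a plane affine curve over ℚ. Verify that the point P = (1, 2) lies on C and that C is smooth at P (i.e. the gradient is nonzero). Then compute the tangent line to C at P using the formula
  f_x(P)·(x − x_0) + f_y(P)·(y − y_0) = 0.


Tangent line at P: 14 - 14*x = 0.

Step 1: f(1, 2) = 0, so P lies on C.
Step 2: partial derivatives
  f_x(x, y) = -3*x**2 - 4*x - y**2 - 2*y + 1, f_y(x, y) = -2*x*y - 2*x + 4*y - 2.
  f_x(P) = -14, f_y(P) = 0 (gradient nonzero, so P is smooth).
Step 3: tangent line at P: -14·(x − 1) + 0·(y − 2) = 0.
Expanding: 14 - 14*x = 0.


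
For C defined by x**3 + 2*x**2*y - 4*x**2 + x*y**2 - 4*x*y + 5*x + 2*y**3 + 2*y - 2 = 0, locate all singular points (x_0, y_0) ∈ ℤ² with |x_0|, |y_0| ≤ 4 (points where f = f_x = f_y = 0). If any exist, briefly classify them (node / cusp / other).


Singular points: {(1, 0)}; classification: node.

Compute partial derivatives:
  f_x = 3*x**2 + 4*x*y - 8*x + y**2 - 4*y + 5.
  f_y = 2*x**2 + 2*x*y - 4*x + 6*y**2 + 2.
Scan x_0 ∈ {−4, ..., 4}. For each x_0, f_y(x_0, y) is a polynomial in y; find its integer roots y ∈ {−4, ..., 4}, then test f_x and f at those candidates.
  x = -4: f_y(-4, y) = 6*y**2 - 8*y + 50; no integer root y with |y| ≤ 4.
  x = -3: f_y(-3, y) = 6*y**2 - 6*y + 32; no integer root y with |y| ≤ 4.
  x = -2: f_y(-2, y) = 6*y**2 - 4*y + 18; no integer root y with |y| ≤ 4.
  x = -1: f_y(-1, y) = 6*y**2 - 2*y + 8; no integer root y with |y| ≤ 4.
  x = 0: f_y(0, y) = 6*y**2 + 2; no integer root y with |y| ≤ 4.
  x = 1: f_y(1, y) = 6*y**2 + 2*y; vanishes at y ∈ {0}. (1, 0): f_x = 0, f = 0 — SINGULAR.
  x = 2: f_y(2, y) = 6*y**2 + 4*y + 2; no integer root y with |y| ≤ 4.
  x = 3: f_y(3, y) = 6*y**2 + 6*y + 8; no integer root y with |y| ≤ 4.
  x = 4: f_y(4, y) = 6*y**2 + 8*y + 18; no integer root y with |y| ≤ 4.
Only singular point on the grid: (1, 0).
Classify: substitute x = 1 + u, y = 0 + v and expand: f = u**3 + 2*u**2*v - u**2 + u*v**2 + 2*v**3 + v**2.
No constant or linear terms (consistent with a singular point). Quadratic part: -u**2 + v**2. Cubic part: u**3 + 2*u**2*v + u*v**2 + 2*v**3.
The quadratic part v**2 - u**2 = (v − u)(v + u) splits into two distinct linear factors, so there are two distinct tangent lines y − 0 = ±(x − 1) — this is a node (ordinary double point).
Classification: node.


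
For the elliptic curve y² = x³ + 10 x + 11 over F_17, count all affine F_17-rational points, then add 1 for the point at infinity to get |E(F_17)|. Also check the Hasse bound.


Affine points = {(3, 0), (4, 8), (4, 9), (5, 4), (5, 13), (6, 7), (6, 10), (7, 4), (7, 13), (8, 5), (8, 12), (13, 3), (13, 14), (15, 0), (16, 0)}; affine count = 15; |E(F_17)| = 16.

Discriminant check: Δ ∝ 4a³ + 27b² = 4·10³ + 27·11² = 4·1000 + 27·121 ≡ 8 (mod 17). Nonzero ⇒ E is nonsingular.
For each x ∈ F_17, compute rhs = x³ + 10·x + 11 mod 17, then count y ∈ F_17 with y² ≡ rhs.
  x = 0: rhs = 11, matching y values: none (0 points).
  x = 1: rhs = 5, matching y values: none (0 points).
  x = 2: rhs = 5, matching y values: none (0 points).
  x = 3: rhs = 0, matching y values: 0 (1 points).
  x = 4: rhs = 13, matching y values: 8, 9 (2 points).
  x = 5: rhs = 16, matching y values: 4, 13 (2 points).
  x = 6: rhs = 15, matching y values: 7, 10 (2 points).
  x = 7: rhs = 16, matching y values: 4, 13 (2 points).
  x = 8: rhs = 8, matching y values: 5, 12 (2 points).
  x = 9: rhs = 14, matching y values: none (0 points).
  x = 10: rhs = 6, matching y values: none (0 points).
  x = 11: rhs = 7, matching y values: none (0 points).
  x = 12: rhs = 6, matching y values: none (0 points).
  x = 13: rhs = 9, matching y values: 3, 14 (2 points).
  x = 14: rhs = 5, matching y values: none (0 points).
  x = 15: rhs = 0, matching y values: 0 (1 points).
  x = 16: rhs = 0, matching y values: 0 (1 points).
Total affine count: 15.
Full point count |E(F_17)| = 15 + 1 = 16.
Hasse bound: |16 − (17+1)| = |-2| = 2 ≤ 2√17 ≈ 8.2462 ✓.


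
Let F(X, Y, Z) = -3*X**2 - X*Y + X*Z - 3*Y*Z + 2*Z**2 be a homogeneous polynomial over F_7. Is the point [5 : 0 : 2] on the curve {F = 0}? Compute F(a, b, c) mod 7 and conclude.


F(5,0,2) ≡ 6 (mod 7); P is NOT on the curve.

Evaluate F(5, 0, 2) term-by-term (mod 7).
  -3*X**2 ↦ -3·25·1·1 = -75
  -X*Y ↦ -1·5·0·1 = 0
  X*Z ↦ 1·5·1·2 = 10
  -3*Y*Z ↦ -3·1·0·2 = 0
  2*Z**2 ↦ 2·1·1·4 = 8
Sum: F(5, 0, 2) = (-75) + (0) + (10) + (0) + (8) = -57.
Reducing mod 7: -57 ≡ 6 (mod 7).
Since F(a, b, c) ≡ 6 ≠ 0 (mod 7), P does NOT lie on the curve.


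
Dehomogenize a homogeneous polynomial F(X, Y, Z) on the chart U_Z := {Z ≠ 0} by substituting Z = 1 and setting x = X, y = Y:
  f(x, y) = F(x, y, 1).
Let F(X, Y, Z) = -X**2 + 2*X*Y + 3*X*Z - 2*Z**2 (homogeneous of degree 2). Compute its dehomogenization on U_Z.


f(x, y) = -x**2 + 2*x*y + 3*x - 2

On U_Z we set Z = 1. Each monomial c·X^i·Y^j·Z^k in F becomes c·x^i·y^j·1^k = c·x^i·y^j.
Substituting Z = 1: F(X, Y, 1) = -x**2 + 2*x*y + 3*x - 2.
Note: deg(f) ≤ deg(F) = 2; strict inequality happens when F is divisible by Z (lost terms).


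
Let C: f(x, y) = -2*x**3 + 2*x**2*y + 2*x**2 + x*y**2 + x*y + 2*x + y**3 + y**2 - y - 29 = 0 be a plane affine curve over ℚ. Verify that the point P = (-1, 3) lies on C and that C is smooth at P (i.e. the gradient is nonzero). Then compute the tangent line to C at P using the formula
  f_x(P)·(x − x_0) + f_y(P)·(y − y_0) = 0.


Tangent line at P: -8*x + 27*y - 89 = 0.

Step 1: f(-1, 3) = 0, so P lies on C.
Step 2: partial derivatives
  f_x(x, y) = -6*x**2 + 4*x*y + 4*x + y**2 + y + 2, f_y(x, y) = 2*x**2 + 2*x*y + x + 3*y**2 + 2*y - 1.
  f_x(P) = -8, f_y(P) = 27 (gradient nonzero, so P is smooth).
Step 3: tangent line at P: -8·(x − -1) + 27·(y − 3) = 0.
Expanding: -8*x + 27*y - 89 = 0.


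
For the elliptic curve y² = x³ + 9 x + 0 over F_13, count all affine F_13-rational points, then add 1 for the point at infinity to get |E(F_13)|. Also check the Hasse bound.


Affine points = {(0, 0), (1, 6), (1, 7), (2, 0), (4, 3), (4, 10), (5, 1), (5, 12), (6, 6), (6, 7), (7, 4), (7, 9), (8, 5), (8, 8), (9, 2), (9, 11), (11, 0), (12, 4), (12, 9)}; affine count = 19; |E(F_13)| = 20.

Discriminant check: Δ ∝ 4a³ + 27b² = 4·9³ + 27·0² = 4·729 + 27·0 ≡ 4 (mod 13). Nonzero ⇒ E is nonsingular.
For each x ∈ F_13, compute rhs = x³ + 9·x + 0 mod 13, then count y ∈ F_13 with y² ≡ rhs.
  x = 0: rhs = 0, matching y values: 0 (1 points).
  x = 1: rhs = 10, matching y values: 6, 7 (2 points).
  x = 2: rhs = 0, matching y values: 0 (1 points).
  x = 3: rhs = 2, matching y values: none (0 points).
  x = 4: rhs = 9, matching y values: 3, 10 (2 points).
  x = 5: rhs = 1, matching y values: 1, 12 (2 points).
  x = 6: rhs = 10, matching y values: 6, 7 (2 points).
  x = 7: rhs = 3, matching y values: 4, 9 (2 points).
  x = 8: rhs = 12, matching y values: 5, 8 (2 points).
  x = 9: rhs = 4, matching y values: 2, 11 (2 points).
  x = 10: rhs = 11, matching y values: none (0 points).
  x = 11: rhs = 0, matching y values: 0 (1 points).
  x = 12: rhs = 3, matching y values: 4, 9 (2 points).
Total affine count: 19.
Full point count |E(F_13)| = 19 + 1 = 20.
Hasse bound: |20 − (13+1)| = |6| = 6 ≤ 2√13 ≈ 7.2111 ✓.


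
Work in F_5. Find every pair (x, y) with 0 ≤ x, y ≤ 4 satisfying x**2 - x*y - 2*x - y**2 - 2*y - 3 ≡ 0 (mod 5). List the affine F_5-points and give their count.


Affine F_5-points: {(2, 2), (2, 4), (3, 0), (4, 0), (4, 4)}; count = 5.

For each of the 25 pairs (x, y) ∈ F_5², evaluate f(x, y) mod 5. Record the zeros.
  x = 0: [0↦2, 1↦4, 2↦4, 3↦2, 4↦3]  zeros at y ∈ ∅
  x = 1: [0↦1, 1↦2, 2↦1, 3↦3, 4↦3]  zeros at y ∈ ∅
  x = 2: [0↦2, 1↦2, 2↦0, 3↦1, 4↦0]  zeros at y ∈ {2, 4}
  x = 3: [0↦0, 1↦4, 2↦1, 3↦1, 4↦4]  zeros at y ∈ {0}
  x = 4: [0↦0, 1↦3, 2↦4, 3↦3, 4↦0]  zeros at y ∈ {0, 4}
Collecting zeros: affine points = {(2, 2), (2, 4), (3, 0), (4, 0), (4, 4)}.
Total count |C(F_5)_aff| = 5.


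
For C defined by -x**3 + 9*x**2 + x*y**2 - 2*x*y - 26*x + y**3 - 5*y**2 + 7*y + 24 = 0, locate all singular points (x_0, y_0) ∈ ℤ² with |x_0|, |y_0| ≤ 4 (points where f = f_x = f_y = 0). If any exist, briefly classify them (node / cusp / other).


Singular points: {(3, 1)}; classification: cusp.

Compute partial derivatives:
  f_x = -3*x**2 + 18*x + y**2 - 2*y - 26.
  f_y = 2*x*y - 2*x + 3*y**2 - 10*y + 7.
Scan x_0 ∈ {−4, ..., 4}. For each x_0, f_y(x_0, y) is a polynomial in y; find its integer roots y ∈ {−4, ..., 4}, then test f_x and f at those candidates.
  x = -4: f_y(-4, y) = 3*y**2 - 18*y + 15; vanishes at y ∈ {1}. (-4, 1): f_x = -147 ≠ 0.
  x = -3: f_y(-3, y) = 3*y**2 - 16*y + 13; vanishes at y ∈ {1}. (-3, 1): f_x = -108 ≠ 0.
  x = -2: f_y(-2, y) = 3*y**2 - 14*y + 11; vanishes at y ∈ {1}. (-2, 1): f_x = -75 ≠ 0.
  x = -1: f_y(-1, y) = 3*y**2 - 12*y + 9; vanishes at y ∈ {1, 3}. (-1, 1): f_x = -48 ≠ 0; (-1, 3): f_x = -44 ≠ 0.
  x = 0: f_y(0, y) = 3*y**2 - 10*y + 7; vanishes at y ∈ {1}. (0, 1): f_x = -27 ≠ 0.
  x = 1: f_y(1, y) = 3*y**2 - 8*y + 5; vanishes at y ∈ {1}. (1, 1): f_x = -12 ≠ 0.
  x = 2: f_y(2, y) = 3*y**2 - 6*y + 3; vanishes at y ∈ {1}. (2, 1): f_x = -3 ≠ 0.
  x = 3: f_y(3, y) = 3*y**2 - 4*y + 1; vanishes at y ∈ {1}. (3, 1): f_x = 0, f = 0 — SINGULAR.
  x = 4: f_y(4, y) = 3*y**2 - 2*y - 1; vanishes at y ∈ {1}. (4, 1): f_x = -3 ≠ 0.
Only singular point on the grid: (3, 1).
Classify: substitute x = 3 + u, y = 1 + v and expand: f = -u**3 + u*v**2 + v**3 + v**2.
No constant or linear terms (consistent with a singular point). Quadratic part: v**2. Cubic part: -u**3 + u*v**2 + v**3.
The quadratic part v**2 is a perfect square, so there is a single (double) tangent line v = 0, i.e. y = 1. Restricting the cubic part to that line (v = 0) leaves -u**3 ≠ 0, so f is not divisible by v and the branch is v² ≈ u**3 to lowest order — this is a cusp.
Classification: cusp.


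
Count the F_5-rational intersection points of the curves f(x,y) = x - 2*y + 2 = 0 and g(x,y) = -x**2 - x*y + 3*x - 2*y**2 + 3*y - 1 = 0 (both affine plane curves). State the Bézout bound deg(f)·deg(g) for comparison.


Common zeros: {(0, 1), (2, 2)}; count = 2; Bézout bound = 2.

deg(f) = 1, deg(g) = 2, so Bézout bound = 2.
Scan x ∈ F_5. For each x, list the y ∈ F_5 with f(x, y) ≡ 0 and those with g(x, y) ≡ 0 (mod 5); the common zeros in that column are the intersection.
  x = 0: f ≡ 0 at y ∈ {1}; g ≡ 0 at y ∈ {1, 3}; common: {1}.
  x = 1: f ≡ 0 at y ∈ {4}; g ≡ 0 at y ∈ ∅; common: ∅.
  x = 2: f ≡ 0 at y ∈ {2}; g ≡ 0 at y ∈ {1, 2}; common: {2}.
  x = 3: f ≡ 0 at y ∈ {0}; g ≡ 0 at y ∈ ∅; common: ∅.
  x = 4: f ≡ 0 at y ∈ {3}; g ≡ 0 at y ∈ {0, 2}; common: ∅.
Collecting: common zeros = {(0, 1), (2, 2)}, so the count is 2.
Comparison with the Bézout bound: 2 ≤ 2 = deg(f)·deg(g), as expected for curves with no common component (the bound is attained).


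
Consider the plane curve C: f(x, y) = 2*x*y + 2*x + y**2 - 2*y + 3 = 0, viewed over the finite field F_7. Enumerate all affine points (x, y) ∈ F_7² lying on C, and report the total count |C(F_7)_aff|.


Affine F_7-points: {(1, 3), (1, 4), (2, 0), (2, 5), (3, 1), (3, 2)}; count = 6.

For each of the 49 pairs (x, y) ∈ F_7², evaluate f(x, y) mod 7. Record the zeros.
  x = 0: [0↦3, 1↦2, 2↦3, 3↦6, 4↦4, 5↦4, 6↦6]  zeros at y ∈ ∅
  x = 1: [0↦5, 1↦6, 2↦2, 3↦0, 4↦0, 5↦2, 6↦6]  zeros at y ∈ {3, 4}
  x = 2: [0↦0, 1↦3, 2↦1, 3↦1, 4↦3, 5↦0, 6↦6]  zeros at y ∈ {0, 5}
  x = 3: [0↦2, 1↦0, 2↦0, 3↦2, 4↦6, 5↦5, 6↦6]  zeros at y ∈ {1, 2}
  x = 4: [0↦4, 1↦4, 2↦6, 3↦3, 4↦2, 5↦3, 6↦6]  zeros at y ∈ ∅
  x = 5: [0↦6, 1↦1, 2↦5, 3↦4, 4↦5, 5↦1, 6↦6]  zeros at y ∈ ∅
  x = 6: [0↦1, 1↦5, 2↦4, 3↦5, 4↦1, 5↦6, 6↦6]  zeros at y ∈ ∅
Collecting zeros: affine points = {(1, 3), (1, 4), (2, 0), (2, 5), (3, 1), (3, 2)}.
Total count |C(F_7)_aff| = 6.


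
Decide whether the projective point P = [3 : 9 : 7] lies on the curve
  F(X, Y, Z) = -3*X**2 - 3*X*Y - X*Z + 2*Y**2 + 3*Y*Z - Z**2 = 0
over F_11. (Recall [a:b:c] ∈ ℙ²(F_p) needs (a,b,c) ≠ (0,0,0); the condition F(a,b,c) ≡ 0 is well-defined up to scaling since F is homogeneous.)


F(3,9,7) ≡ 8 (mod 11); P is NOT on the curve.

Evaluate F(3, 9, 7) term-by-term (mod 11).
  -3*X**2 ↦ -3·9·1·1 = -27
  -3*X*Y ↦ -3·3·9·1 = -81
  -X*Z ↦ -1·3·1·7 = -21
  2*Y**2 ↦ 2·1·81·1 = 162
  3*Y*Z ↦ 3·1·9·7 = 189
  -Z**2 ↦ -1·1·1·49 = -49
Sum: F(3, 9, 7) = (-27) + (-81) + (-21) + (162) + (189) + (-49) = 173.
Reducing mod 11: 173 ≡ 8 (mod 11).
Since F(a, b, c) ≡ 8 ≠ 0 (mod 11), P does NOT lie on the curve.


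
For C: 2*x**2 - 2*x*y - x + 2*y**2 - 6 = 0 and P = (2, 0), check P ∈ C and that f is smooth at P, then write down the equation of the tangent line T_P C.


Tangent line at P: 7*x - 4*y - 14 = 0.

Step 1: f(2, 0) = 0, so P lies on C.
Step 2: partial derivatives
  f_x(x, y) = 4*x - 2*y - 1, f_y(x, y) = -2*x + 4*y.
  f_x(P) = 7, f_y(P) = -4 (gradient nonzero, so P is smooth).
Step 3: tangent line at P: 7·(x − 2) + -4·(y − 0) = 0.
Expanding: 7*x - 4*y - 14 = 0.


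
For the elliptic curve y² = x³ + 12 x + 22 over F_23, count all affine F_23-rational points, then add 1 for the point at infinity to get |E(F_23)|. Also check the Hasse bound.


Affine points = {(1, 9), (1, 14), (2, 10), (2, 13), (3, 4), (3, 19), (5, 0), (7, 9), (7, 14), (8, 3), (8, 20), (9, 10), (9, 13), (11, 6), (11, 17), (12, 10), (12, 13), (13, 11), (13, 12), (14, 6), (14, 17), (15, 9), (15, 14), (16, 3), (16, 20), (19, 5), (19, 18), (21, 6), (21, 17), (22, 3), (22, 20)}; affine count = 31; |E(F_23)| = 32.

Discriminant check: Δ ∝ 4a³ + 27b² = 4·12³ + 27·22² = 4·1728 + 27·484 ≡ 16 (mod 23). Nonzero ⇒ E is nonsingular.
For each x ∈ F_23, compute rhs = x³ + 12·x + 22 mod 23, then count y ∈ F_23 with y² ≡ rhs.
  x = 0: rhs = 22, matching y values: none (0 points).
  x = 1: rhs = 12, matching y values: 9, 14 (2 points).
  x = 2: rhs = 8, matching y values: 10, 13 (2 points).
  x = 3: rhs = 16, matching y values: 4, 19 (2 points).
  x = 4: rhs = 19, matching y values: none (0 points).
  x = 5: rhs = 0, matching y values: 0 (1 points).
  x = 6: rhs = 11, matching y values: none (0 points).
  x = 7: rhs = 12, matching y values: 9, 14 (2 points).
  x = 8: rhs = 9, matching y values: 3, 20 (2 points).
  x = 9: rhs = 8, matching y values: 10, 13 (2 points).
  x = 10: rhs = 15, matching y values: none (0 points).
  x = 11: rhs = 13, matching y values: 6, 17 (2 points).
  x = 12: rhs = 8, matching y values: 10, 13 (2 points).
  x = 13: rhs = 6, matching y values: 11, 12 (2 points).
  x = 14: rhs = 13, matching y values: 6, 17 (2 points).
  x = 15: rhs = 12, matching y values: 9, 14 (2 points).
  x = 16: rhs = 9, matching y values: 3, 20 (2 points).
  x = 17: rhs = 10, matching y values: none (0 points).
  x = 18: rhs = 21, matching y values: none (0 points).
  x = 19: rhs = 2, matching y values: 5, 18 (2 points).
  x = 20: rhs = 5, matching y values: none (0 points).
  x = 21: rhs = 13, matching y values: 6, 17 (2 points).
  x = 22: rhs = 9, matching y values: 3, 20 (2 points).
Total affine count: 31.
Full point count |E(F_23)| = 31 + 1 = 32.
Hasse bound: |32 − (23+1)| = |8| = 8 ≤ 2√23 ≈ 9.5917 ✓.


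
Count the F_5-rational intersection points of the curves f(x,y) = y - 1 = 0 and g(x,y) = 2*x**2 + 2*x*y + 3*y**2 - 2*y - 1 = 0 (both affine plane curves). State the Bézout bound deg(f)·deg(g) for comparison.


Common zeros: {(0, 1), (4, 1)}; count = 2; Bézout bound = 2.

deg(f) = 1, deg(g) = 2, so Bézout bound = 2.
Scan x ∈ F_5. For each x, list the y ∈ F_5 with f(x, y) ≡ 0 and those with g(x, y) ≡ 0 (mod 5); the common zeros in that column are the intersection.
  x = 0: f ≡ 0 at y ∈ {1}; g ≡ 0 at y ∈ {1, 3}; common: {1}.
  x = 1: f ≡ 0 at y ∈ {1}; g ≡ 0 at y ∈ ∅; common: ∅.
  x = 2: f ≡ 0 at y ∈ {1}; g ≡ 0 at y ∈ {3}; common: ∅.
  x = 3: f ≡ 0 at y ∈ {1}; g ≡ 0 at y ∈ ∅; common: ∅.
  x = 4: f ≡ 0 at y ∈ {1}; g ≡ 0 at y ∈ {1, 2}; common: {1}.
Collecting: common zeros = {(0, 1), (4, 1)}, so the count is 2.
Comparison with the Bézout bound: 2 ≤ 2 = deg(f)·deg(g), as expected for curves with no common component (the bound is attained).


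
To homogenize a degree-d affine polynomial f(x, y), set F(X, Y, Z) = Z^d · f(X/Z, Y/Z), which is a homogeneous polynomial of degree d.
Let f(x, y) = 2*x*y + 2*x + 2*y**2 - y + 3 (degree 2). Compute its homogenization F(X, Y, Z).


F(X, Y, Z) = 2*X*Y + 2*X*Z + 2*Y**2 - Y*Z + 3*Z**2

deg(f) = 2.
Substitute x = X/Z, y = Y/Z into f, then multiply by Z^2.
  monomial 2·x^1·y^1 ↦ 2·X^1·Y^1·Z^0.
  monomial 2·x^1·y^0 ↦ 2·X^1·Y^0·Z^1.
  monomial 2·x^0·y^2 ↦ 2·X^0·Y^2·Z^0.
  monomial -1·x^0·y^1 ↦ -1·X^0·Y^1·Z^1.
  monomial 3·x^0·y^0 ↦ 3·X^0·Y^0·Z^2.
Collecting: F(X, Y, Z) = 2*X*Y + 2*X*Z + 2*Y**2 - Y*Z + 3*Z**2.


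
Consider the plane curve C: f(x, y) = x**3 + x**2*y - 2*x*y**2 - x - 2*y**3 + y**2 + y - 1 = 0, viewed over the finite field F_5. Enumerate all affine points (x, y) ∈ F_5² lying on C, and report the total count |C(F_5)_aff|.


Affine F_5-points: {(2, 0), (2, 1), (3, 4)}; count = 3.

For each of the 25 pairs (x, y) ∈ F_5², evaluate f(x, y) mod 5. Record the zeros.
  x = 0: [0↦4, 1↦4, 2↦4, 3↦2, 4↦1]  zeros at y ∈ ∅
  x = 1: [0↦4, 1↦3, 2↦3, 3↦2, 4↦3]  zeros at y ∈ ∅
  x = 2: [0↦0, 1↦0, 2↦2, 3↦4, 4↦4]  zeros at y ∈ {0, 1}
  x = 3: [0↦3, 1↦1, 2↦2, 3↦4, 4↦0]  zeros at y ∈ {4}
  x = 4: [0↦4, 1↦2, 2↦4, 3↦3, 4↦2]  zeros at y ∈ ∅
Collecting zeros: affine points = {(2, 0), (2, 1), (3, 4)}.
Total count |C(F_5)_aff| = 3.


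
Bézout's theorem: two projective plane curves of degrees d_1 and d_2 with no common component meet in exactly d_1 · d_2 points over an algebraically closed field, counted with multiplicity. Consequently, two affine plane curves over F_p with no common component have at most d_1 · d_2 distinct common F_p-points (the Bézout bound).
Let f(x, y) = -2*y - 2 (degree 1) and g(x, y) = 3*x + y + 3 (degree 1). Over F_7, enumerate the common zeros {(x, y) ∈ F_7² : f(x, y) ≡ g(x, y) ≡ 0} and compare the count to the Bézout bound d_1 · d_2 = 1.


Common zeros: {(4, 6)}; count = 1; Bézout bound = 1.

deg(f) = 1, deg(g) = 1, so Bézout bound = 1.
Scan x ∈ F_7. For each x, list the y ∈ F_7 with f(x, y) ≡ 0 and those with g(x, y) ≡ 0 (mod 7); the common zeros in that column are the intersection.
  x = 0: f ≡ 0 at y ∈ {6}; g ≡ 0 at y ∈ {4}; common: ∅.
  x = 1: f ≡ 0 at y ∈ {6}; g ≡ 0 at y ∈ {1}; common: ∅.
  x = 2: f ≡ 0 at y ∈ {6}; g ≡ 0 at y ∈ {5}; common: ∅.
  x = 3: f ≡ 0 at y ∈ {6}; g ≡ 0 at y ∈ {2}; common: ∅.
  x = 4: f ≡ 0 at y ∈ {6}; g ≡ 0 at y ∈ {6}; common: {6}.
  x = 5: f ≡ 0 at y ∈ {6}; g ≡ 0 at y ∈ {3}; common: ∅.
  x = 6: f ≡ 0 at y ∈ {6}; g ≡ 0 at y ∈ {0}; common: ∅.
Collecting: common zeros = {(4, 6)}, so the count is 1.
Comparison with the Bézout bound: 1 ≤ 1 = deg(f)·deg(g), as expected for curves with no common component (the bound is attained).


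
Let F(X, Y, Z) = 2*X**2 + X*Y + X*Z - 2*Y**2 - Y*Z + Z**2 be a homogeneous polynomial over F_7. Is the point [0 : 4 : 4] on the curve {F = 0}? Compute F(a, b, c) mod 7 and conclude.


F(0,4,4) ≡ 3 (mod 7); P is NOT on the curve.

Evaluate F(0, 4, 4) term-by-term (mod 7).
  2*X**2 ↦ 2·0·1·1 = 0
  X*Y ↦ 1·0·4·1 = 0
  X*Z ↦ 1·0·1·4 = 0
  -2*Y**2 ↦ -2·1·16·1 = -32
  -Y*Z ↦ -1·1·4·4 = -16
  Z**2 ↦ 1·1·1·16 = 16
Sum: F(0, 4, 4) = (0) + (0) + (0) + (-32) + (-16) + (16) = -32.
Reducing mod 7: -32 ≡ 3 (mod 7).
Since F(a, b, c) ≡ 3 ≠ 0 (mod 7), P does NOT lie on the curve.


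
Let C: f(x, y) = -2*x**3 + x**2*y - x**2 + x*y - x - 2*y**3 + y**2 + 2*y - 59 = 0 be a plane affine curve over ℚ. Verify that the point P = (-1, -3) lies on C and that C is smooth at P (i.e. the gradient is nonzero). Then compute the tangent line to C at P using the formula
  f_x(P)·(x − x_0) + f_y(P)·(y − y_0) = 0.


Tangent line at P: -2*x - 58*y - 176 = 0.

Step 1: f(-1, -3) = 0, so P lies on C.
Step 2: partial derivatives
  f_x(x, y) = -6*x**2 + 2*x*y - 2*x + y - 1, f_y(x, y) = x**2 + x - 6*y**2 + 2*y + 2.
  f_x(P) = -2, f_y(P) = -58 (gradient nonzero, so P is smooth).
Step 3: tangent line at P: -2·(x − -1) + -58·(y − -3) = 0.
Expanding: -2*x - 58*y - 176 = 0.


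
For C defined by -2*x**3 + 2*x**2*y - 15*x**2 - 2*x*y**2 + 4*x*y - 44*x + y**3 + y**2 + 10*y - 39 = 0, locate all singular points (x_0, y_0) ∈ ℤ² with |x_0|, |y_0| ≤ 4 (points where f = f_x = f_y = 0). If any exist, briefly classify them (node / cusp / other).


Singular points: {(-3, -2)}; classification: node.

Compute partial derivatives:
  f_x = -6*x**2 + 4*x*y - 30*x - 2*y**2 + 4*y - 44.
  f_y = 2*x**2 - 4*x*y + 4*x + 3*y**2 + 2*y + 10.
Scan x_0 ∈ {−4, ..., 4}. For each x_0, f_y(x_0, y) is a polynomial in y; find its integer roots y ∈ {−4, ..., 4}, then test f_x and f at those candidates.
  x = -4: f_y(-4, y) = 3*y**2 + 18*y + 26; no integer root y with |y| ≤ 4.
  x = -3: f_y(-3, y) = 3*y**2 + 14*y + 16; vanishes at y ∈ {-2}. (-3, -2): f_x = 0, f = 0 — SINGULAR.
  x = -2: f_y(-2, y) = 3*y**2 + 10*y + 10; no integer root y with |y| ≤ 4.
  x = -1: f_y(-1, y) = 3*y**2 + 6*y + 8; no integer root y with |y| ≤ 4.
  x = 0: f_y(0, y) = 3*y**2 + 2*y + 10; no integer root y with |y| ≤ 4.
  x = 1: f_y(1, y) = 3*y**2 - 2*y + 16; no integer root y with |y| ≤ 4.
  x = 2: f_y(2, y) = 3*y**2 - 6*y + 26; no integer root y with |y| ≤ 4.
  x = 3: f_y(3, y) = 3*y**2 - 10*y + 40; no integer root y with |y| ≤ 4.
  x = 4: f_y(4, y) = 3*y**2 - 14*y + 58; no integer root y with |y| ≤ 4.
Only singular point on the grid: (-3, -2).
Classify: substitute x = -3 + u, y = -2 + v and expand: f = -2*u**3 + 2*u**2*v - u**2 - 2*u*v**2 + v**3 + v**2.
No constant or linear terms (consistent with a singular point). Quadratic part: -u**2 + v**2. Cubic part: -2*u**3 + 2*u**2*v - 2*u*v**2 + v**3.
The quadratic part v**2 - u**2 = (v − u)(v + u) splits into two distinct linear factors, so there are two distinct tangent lines y − -2 = ±(x − -3) — this is a node (ordinary double point).
Classification: node.


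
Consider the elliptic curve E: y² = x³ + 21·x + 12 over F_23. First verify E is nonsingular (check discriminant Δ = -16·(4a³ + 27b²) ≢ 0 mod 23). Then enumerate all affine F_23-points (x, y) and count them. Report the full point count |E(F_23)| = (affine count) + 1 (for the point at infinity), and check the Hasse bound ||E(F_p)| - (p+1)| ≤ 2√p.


Affine points = {(0, 9), (0, 14), (2, 4), (2, 19), (5, 9), (5, 14), (6, 3), (6, 20), (8, 5), (8, 18), (10, 7), (10, 16), (18, 9), (18, 14), (19, 5), (19, 18), (21, 10), (21, 13), (22, 6), (22, 17)}; affine count = 20; |E(F_23)| = 21.

Discriminant check: Δ ∝ 4a³ + 27b² = 4·21³ + 27·12² = 4·9261 + 27·144 ≡ 15 (mod 23). Nonzero ⇒ E is nonsingular.
For each x ∈ F_23, compute rhs = x³ + 21·x + 12 mod 23, then count y ∈ F_23 with y² ≡ rhs.
  x = 0: rhs = 12, matching y values: 9, 14 (2 points).
  x = 1: rhs = 11, matching y values: none (0 points).
  x = 2: rhs = 16, matching y values: 4, 19 (2 points).
  x = 3: rhs = 10, matching y values: none (0 points).
  x = 4: rhs = 22, matching y values: none (0 points).
  x = 5: rhs = 12, matching y values: 9, 14 (2 points).
  x = 6: rhs = 9, matching y values: 3, 20 (2 points).
  x = 7: rhs = 19, matching y values: none (0 points).
  x = 8: rhs = 2, matching y values: 5, 18 (2 points).
  x = 9: rhs = 10, matching y values: none (0 points).
  x = 10: rhs = 3, matching y values: 7, 16 (2 points).
  x = 11: rhs = 10, matching y values: none (0 points).
  x = 12: rhs = 14, matching y values: none (0 points).
  x = 13: rhs = 21, matching y values: none (0 points).
  x = 14: rhs = 14, matching y values: none (0 points).
  x = 15: rhs = 22, matching y values: none (0 points).
  x = 16: rhs = 5, matching y values: none (0 points).
  x = 17: rhs = 15, matching y values: none (0 points).
  x = 18: rhs = 12, matching y values: 9, 14 (2 points).
  x = 19: rhs = 2, matching y values: 5, 18 (2 points).
  x = 20: rhs = 14, matching y values: none (0 points).
  x = 21: rhs = 8, matching y values: 10, 13 (2 points).
  x = 22: rhs = 13, matching y values: 6, 17 (2 points).
Total affine count: 20.
Full point count |E(F_23)| = 20 + 1 = 21.
Hasse bound: |21 − (23+1)| = |-3| = 3 ≤ 2√23 ≈ 9.5917 ✓.
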